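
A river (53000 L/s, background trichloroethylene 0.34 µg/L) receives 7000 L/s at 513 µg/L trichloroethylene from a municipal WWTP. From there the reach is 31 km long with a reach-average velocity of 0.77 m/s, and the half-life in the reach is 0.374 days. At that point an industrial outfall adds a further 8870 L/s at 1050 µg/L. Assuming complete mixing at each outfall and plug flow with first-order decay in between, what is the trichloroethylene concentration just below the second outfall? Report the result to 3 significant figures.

157 µg/L

Mixed concentration C = ΣQC/ΣQ = (53000·0.3400 + 7000·513.0) / 60000 = 3609000/60000 = 60.15 µg/L; combined flow 60000 L/s.
Travel time t = 31·1000 / 0.77 = 40260 s = 11.18 h.
Half-life 0.374 d → k = ln 2 / 0.374 = 1.853 d⁻¹.
Decay over the reach: 60.15·exp(−kt) = 60.15·0.4216 = 25.36 µg/L.
At the second outfall, C = (60000·25.36 + 8870·1050) / (60000 + 8870) = 157.3 µg/L.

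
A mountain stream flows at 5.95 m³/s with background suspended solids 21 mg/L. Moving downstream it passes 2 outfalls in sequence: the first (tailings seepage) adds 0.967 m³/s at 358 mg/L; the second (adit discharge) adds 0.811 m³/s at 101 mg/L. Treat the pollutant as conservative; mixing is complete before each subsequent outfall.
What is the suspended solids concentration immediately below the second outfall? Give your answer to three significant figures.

After outfall 1: Q = 5.950 + 0.9670 = 6.917 m³/s; C = (5.950·21.00 + 0.9670·358.0)/6.917 = 68.11 mg/L.
After outfall 2: Q = 6.917 + 0.8110 = 7.728 m³/s; C = (6.917·68.11 + 0.8110·101.0)/7.728 = 71.56 mg/L.

71.6 mg/L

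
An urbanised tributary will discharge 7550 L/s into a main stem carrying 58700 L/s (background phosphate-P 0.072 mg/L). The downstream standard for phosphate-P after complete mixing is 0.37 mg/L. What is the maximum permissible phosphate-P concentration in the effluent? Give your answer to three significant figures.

At the limit, (Qr·Cr + Qe·Cₑ)/(Qr + Qe) = 0.37:
Cₑ = (66250·0.37 − 58700·0.07200) / 7550 = 2.687 mg/L.

2.69 mg/L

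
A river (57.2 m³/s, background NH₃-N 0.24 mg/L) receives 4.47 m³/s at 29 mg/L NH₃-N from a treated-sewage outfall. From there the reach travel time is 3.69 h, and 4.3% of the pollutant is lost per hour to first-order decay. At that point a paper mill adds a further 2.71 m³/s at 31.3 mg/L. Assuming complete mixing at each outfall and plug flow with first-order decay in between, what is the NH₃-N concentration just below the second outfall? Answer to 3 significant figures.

3.21 mg/L

Flow-weighted average: C = (57.20·0.2400 + 4.470·29.00) / 61.67 = 143.4/61.67 = 2.325 mg/L; combined flow 61.67 m³/s.
4.3%/h lost → k = −ln(1 − 0.043) = 0.04395 h⁻¹.
First-order decay: C = 2.325·exp(−k·t) = 2.325·0.8503 = 1.977 mg/L.
At the second outfall, C = (61.67·1.977 + 2.710·31.30) / (61.67 + 2.710) = 3.211 mg/L.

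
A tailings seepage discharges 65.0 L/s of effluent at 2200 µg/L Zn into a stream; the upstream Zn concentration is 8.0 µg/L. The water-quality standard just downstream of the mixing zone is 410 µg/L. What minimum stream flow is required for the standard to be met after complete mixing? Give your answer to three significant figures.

289 L/s

Set C_mix = 410: (Q·8.000 + 65.00·2200) / (Q + 65.00) = 410
→ Q = 65.00·(2200 − 410)/(410 − 8.000) = 289.4 L/s.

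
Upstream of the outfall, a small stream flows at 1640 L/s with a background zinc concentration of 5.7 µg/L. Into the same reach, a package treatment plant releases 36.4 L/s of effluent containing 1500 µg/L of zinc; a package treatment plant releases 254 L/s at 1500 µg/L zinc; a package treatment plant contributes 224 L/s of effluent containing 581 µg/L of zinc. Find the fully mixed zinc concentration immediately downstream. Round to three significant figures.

267 µg/L

Mixed concentration C = ΣQC/ΣQ = (1640·5.700 + 36.40·1500 + 254.0·1500 + 224.0·581.0) / 2154 = 575100/2154 = 266.9 µg/L.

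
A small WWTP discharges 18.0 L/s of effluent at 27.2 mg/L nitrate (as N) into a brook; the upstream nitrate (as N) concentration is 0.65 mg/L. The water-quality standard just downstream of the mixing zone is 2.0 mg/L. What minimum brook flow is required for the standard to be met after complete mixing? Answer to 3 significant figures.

336 L/s

Set C_mix = 2.0: (Q·0.6500 + 18.00·27.20) / (Q + 18.00) = 2.0
→ Q = 18.00·(27.20 − 2.0)/(2.0 − 0.6500) = 336.0 L/s.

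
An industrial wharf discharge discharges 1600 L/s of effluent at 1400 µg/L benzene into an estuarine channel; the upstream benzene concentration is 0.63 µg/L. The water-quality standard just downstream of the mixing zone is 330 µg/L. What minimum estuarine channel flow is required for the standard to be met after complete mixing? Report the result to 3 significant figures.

5200 L/s

Set C_mix = 330: (Q·0.6300 + 1600·1400) / (Q + 1600) = 330
→ Q = 1600·(1400 − 330)/(330 − 0.6300) = 5198 L/s.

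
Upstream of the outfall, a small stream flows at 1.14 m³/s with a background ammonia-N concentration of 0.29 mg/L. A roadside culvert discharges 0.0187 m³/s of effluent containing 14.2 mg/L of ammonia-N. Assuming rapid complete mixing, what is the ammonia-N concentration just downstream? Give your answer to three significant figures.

After mixing, C = (1.140·0.2900 + 0.01870·14.20) / 1.159 = 0.5961/1.159 = 0.5145 mg/L.

0.514 mg/L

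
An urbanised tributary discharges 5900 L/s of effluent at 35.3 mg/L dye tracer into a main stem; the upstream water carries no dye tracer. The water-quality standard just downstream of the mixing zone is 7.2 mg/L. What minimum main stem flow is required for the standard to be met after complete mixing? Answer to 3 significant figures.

23000 L/s

Set C_mix = 7.2: (Q·0 + 5900·35.30) / (Q + 5900) = 7.2
→ Q = 5900·(35.30 − 7.2)/(7.2 − 0) = 23030 L/s.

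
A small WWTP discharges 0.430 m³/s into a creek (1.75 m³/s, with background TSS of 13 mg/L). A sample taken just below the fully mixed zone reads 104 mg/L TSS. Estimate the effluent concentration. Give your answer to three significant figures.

Mass balance: 1.750·13.00 + 0.4300·Cₑ = 2.180·104.0
→ Cₑ = (2.180·104.0 − 1.750·13.00) / 0.4300 = 474.3 mg/L.

474 mg/L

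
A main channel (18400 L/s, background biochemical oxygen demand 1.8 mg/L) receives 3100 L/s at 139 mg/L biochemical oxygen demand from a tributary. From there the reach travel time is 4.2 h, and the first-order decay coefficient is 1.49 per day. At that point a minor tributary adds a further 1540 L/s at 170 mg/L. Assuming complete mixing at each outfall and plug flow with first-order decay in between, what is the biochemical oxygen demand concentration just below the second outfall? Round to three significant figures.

Flow-weighted average: C = (18400·1.800 + 3100·139.0) / 21500 = 464000/21500 = 21.58 mg/L; combined flow 21500 L/s.
Applying C = C₀e^(−kt): 21.58 × 0.7705 = 16.63 mg/L.
Second outfall: C = (21500·16.63 + 1540·170.0)/23040 = 26.88 mg/L.

26.9 mg/L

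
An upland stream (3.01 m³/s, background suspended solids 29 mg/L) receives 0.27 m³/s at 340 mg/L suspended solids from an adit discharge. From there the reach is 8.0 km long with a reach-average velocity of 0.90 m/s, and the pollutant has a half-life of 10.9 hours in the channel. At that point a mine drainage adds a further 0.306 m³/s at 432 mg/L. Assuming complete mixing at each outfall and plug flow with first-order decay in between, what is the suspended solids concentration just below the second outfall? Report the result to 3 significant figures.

Mass balance: C = (3.010·29.00 + 0.2700·340.0) / 3.280 = 179.1/3.280 = 54.60 mg/L; combined flow 3.280 m³/s.
Travel time t = 8.0·1000 / 0.90 = 8889 s = 2.469 h.
Half-life 10.9 h → k = ln 2 / 10.9 = 0.06359 h⁻¹ = 1.526 d⁻¹.
Applying C = C₀e^(−kt): 54.60 × 0.8547 = 46.67 mg/L.
Second outfall: C = (3.280·46.67 + 0.3060·432.0)/3.586 = 79.55 mg/L.

79.5 mg/L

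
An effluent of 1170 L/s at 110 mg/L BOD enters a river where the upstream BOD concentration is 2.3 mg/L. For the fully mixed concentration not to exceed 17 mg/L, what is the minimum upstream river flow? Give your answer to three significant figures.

Set C_mix = 17: (Q·2.300 + 1170·110.0) / (Q + 1170) = 17
→ Q = 1170·(110.0 − 17)/(17 − 2.300) = 7402 L/s.

7400 L/s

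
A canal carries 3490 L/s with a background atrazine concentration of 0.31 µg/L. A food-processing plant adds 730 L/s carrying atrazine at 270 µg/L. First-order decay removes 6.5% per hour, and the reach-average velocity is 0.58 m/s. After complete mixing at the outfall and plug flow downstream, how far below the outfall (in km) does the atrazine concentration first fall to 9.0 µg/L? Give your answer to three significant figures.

51.3 km

Conservation of mass: C = (3490·0.3100 + 730.0·270.0) / 4220 = 198200/4220 = 46.96 µg/L.
6.5%/h lost → k = −ln(1 − 0.065) = 0.06721 h⁻¹.
Set 46.96·exp(−k·t) = 9.0 → t = ln(46.96/9.0)/k = 88500 s = 24.58 h.
Distance = v·t = 0.58·88500 = 51330 m = 51.33 km.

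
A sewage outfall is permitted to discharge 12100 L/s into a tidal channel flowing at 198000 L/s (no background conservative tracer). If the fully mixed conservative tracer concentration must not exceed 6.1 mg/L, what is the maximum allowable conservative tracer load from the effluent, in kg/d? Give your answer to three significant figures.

111000 kg/d

Mass balance at the limit: 198000·0 + 12100·Cₑ = 210100·6.1 → Cₑ = 105.9 mg/L.
12100 L/s = 12.10 m³/s. Load = 12.10 m³/s × 105.9 g/m³ × 86 400 s/d = 110700 kg/d.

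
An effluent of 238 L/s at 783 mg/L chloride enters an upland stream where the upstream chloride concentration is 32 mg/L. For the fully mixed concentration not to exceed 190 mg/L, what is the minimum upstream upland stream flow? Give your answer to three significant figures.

Set C_mix = 190: (Q·32.00 + 238.0·783.0) / (Q + 238.0) = 190
→ Q = 238.0·(783.0 − 190)/(190 − 32.00) = 893.3 L/s.

893 L/s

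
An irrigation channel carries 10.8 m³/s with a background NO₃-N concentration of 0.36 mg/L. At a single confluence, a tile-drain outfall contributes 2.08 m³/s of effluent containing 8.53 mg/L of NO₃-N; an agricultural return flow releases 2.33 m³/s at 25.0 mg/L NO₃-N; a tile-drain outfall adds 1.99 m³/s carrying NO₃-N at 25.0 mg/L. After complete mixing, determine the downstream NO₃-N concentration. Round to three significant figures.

After mixing, C = (10.80·0.3600 + 2.080·8.530 + 2.330·25.00 + 1.990·25.00) / 17.20 = 129.6/17.20 = 7.537 mg/L.

7.54 mg/L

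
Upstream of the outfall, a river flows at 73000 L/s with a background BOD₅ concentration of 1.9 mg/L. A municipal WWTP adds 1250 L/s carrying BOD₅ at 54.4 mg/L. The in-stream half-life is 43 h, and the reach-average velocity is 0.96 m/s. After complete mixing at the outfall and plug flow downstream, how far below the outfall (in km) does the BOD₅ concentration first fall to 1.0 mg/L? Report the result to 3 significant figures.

220 km

Mass balance: C = (73000·1.900 + 1250·54.40) / 74250 = 206700/74250 = 2.784 mg/L.
Half-life 43 h → k = ln 2 / 43 = 0.01612 h⁻¹ = 0.3869 d⁻¹.
Set 2.784·exp(−k·t) = 1.0 → t = ln(2.784/1.0)/k = 228700 s = 63.51 h.
Distance = v·t = 0.96·228700 = 219500 m = 219.5 km.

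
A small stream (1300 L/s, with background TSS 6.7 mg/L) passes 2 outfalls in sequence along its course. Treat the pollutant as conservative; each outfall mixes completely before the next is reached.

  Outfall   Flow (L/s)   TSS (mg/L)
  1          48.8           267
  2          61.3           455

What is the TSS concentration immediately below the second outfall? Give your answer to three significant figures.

After outfall 1: Q = 1300 + 48.80 = 1349 L/s; C = (1300·6.700 + 48.80·267.0)/1349 = 16.12 mg/L.
After outfall 2: Q = 1349 + 61.30 = 1410 L/s; C = (1349·16.12 + 61.30·455.0)/1410 = 35.20 mg/L.

35.2 mg/L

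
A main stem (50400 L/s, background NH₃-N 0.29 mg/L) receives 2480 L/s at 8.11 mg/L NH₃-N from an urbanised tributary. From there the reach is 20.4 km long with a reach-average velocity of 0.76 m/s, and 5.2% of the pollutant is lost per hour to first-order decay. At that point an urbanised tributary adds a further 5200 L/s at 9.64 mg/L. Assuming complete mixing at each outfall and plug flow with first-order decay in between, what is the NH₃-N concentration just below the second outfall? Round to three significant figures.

After mixing, C = (50400·0.2900 + 2480·8.110) / 52880 = 34730/52880 = 0.6567 mg/L; combined flow 52880 L/s.
Travel time t = 20.4·1000 / 0.76 = 26840 s = 7.456 h.
5.2%/h lost → k = −ln(1 − 0.052) = 0.05340 h⁻¹.
Decay over the reach: 0.6567·exp(−kt) = 0.6567·0.6716 = 0.4410 mg/L.
Second outfall: C = (52880·0.4410 + 5200·9.640)/58080 = 1.265 mg/L.

1.26 mg/L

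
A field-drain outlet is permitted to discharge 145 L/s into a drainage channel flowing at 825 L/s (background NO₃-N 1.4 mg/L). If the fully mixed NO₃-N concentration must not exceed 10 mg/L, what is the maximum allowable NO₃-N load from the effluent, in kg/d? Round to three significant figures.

Mass balance at the limit: 825.0·1.400 + 145.0·Cₑ = 970.0·10 → Cₑ = 58.93 mg/L.
145.0 L/s = 0.1450 m³/s. Load = 0.1450 m³/s × 58.93 g/m³ × 86 400 s/d = 738.3 kg/d.

738 kg/d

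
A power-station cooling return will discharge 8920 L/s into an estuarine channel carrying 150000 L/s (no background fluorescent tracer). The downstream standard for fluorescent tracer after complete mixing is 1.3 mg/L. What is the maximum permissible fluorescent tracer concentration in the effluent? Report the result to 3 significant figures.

23.2 mg/L

At the limit, (Qr·Cr + Qe·Cₑ)/(Qr + Qe) = 1.3:
Cₑ = (158900·1.3 − 150000·0) / 8920 = 23.16 mg/L.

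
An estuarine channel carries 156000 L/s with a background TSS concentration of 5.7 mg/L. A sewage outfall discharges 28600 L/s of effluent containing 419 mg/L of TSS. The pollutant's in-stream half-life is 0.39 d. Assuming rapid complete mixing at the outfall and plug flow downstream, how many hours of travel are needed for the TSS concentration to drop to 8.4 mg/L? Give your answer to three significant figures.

After mixing, C = (156000·5.700 + 28600·419.0) / 184600 = 12870000/184600 = 69.73 mg/L.
Half-life 0.39 d → k = ln 2 / 0.39 = 1.777 d⁻¹.
69.73·exp(−k·t) = 8.4 → t = ln(69.73/8.4)/k = 102900 s = 28.58 h.

28.6 h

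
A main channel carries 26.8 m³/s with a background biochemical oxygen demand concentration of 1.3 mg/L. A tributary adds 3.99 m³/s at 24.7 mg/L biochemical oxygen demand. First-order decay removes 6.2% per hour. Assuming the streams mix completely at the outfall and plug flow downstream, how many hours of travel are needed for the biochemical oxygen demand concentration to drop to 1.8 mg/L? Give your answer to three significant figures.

After mixing, C = (26.80·1.300 + 3.990·24.70) / 30.79 = 133.4/30.79 = 4.332 mg/L.
6.2%/h lost → k = −ln(1 − 0.062) = 0.06401 h⁻¹.
4.332·exp(−k·t) = 1.8 → t = ln(4.332/1.8)/k = 49400 s = 13.72 h.

13.7 h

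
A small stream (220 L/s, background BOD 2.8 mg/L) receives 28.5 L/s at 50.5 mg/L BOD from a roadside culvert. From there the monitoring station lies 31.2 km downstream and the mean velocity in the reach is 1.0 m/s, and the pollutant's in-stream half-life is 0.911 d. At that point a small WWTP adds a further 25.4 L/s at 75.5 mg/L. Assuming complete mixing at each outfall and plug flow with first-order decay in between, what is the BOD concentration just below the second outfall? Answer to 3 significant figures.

Conservation of mass: C = (220.0·2.800 + 28.50·50.50) / 248.5 = 2055/248.5 = 8.271 mg/L; combined flow 248.5 L/s.
Travel time t = 31.2·1000 / 1.0 = 31200 s = 8.667 h.
Half-life 0.911 d → k = ln 2 / 0.911 = 0.7609 d⁻¹.
Applying C = C₀e^(−kt): 8.271 × 0.7598 = 6.284 mg/L.
Second outfall: C = (248.5·6.284 + 25.40·75.50)/273.9 = 12.70 mg/L.

12.7 mg/L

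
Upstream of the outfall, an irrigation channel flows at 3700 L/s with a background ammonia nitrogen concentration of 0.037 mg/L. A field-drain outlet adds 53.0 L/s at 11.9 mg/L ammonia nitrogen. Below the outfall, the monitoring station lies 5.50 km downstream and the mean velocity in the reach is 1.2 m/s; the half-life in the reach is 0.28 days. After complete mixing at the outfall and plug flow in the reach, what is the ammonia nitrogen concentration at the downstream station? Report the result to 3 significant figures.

0.179 mg/L

After mixing, C = (3700·0.03700 + 53.00·11.90) / 3753 = 767.6/3753 = 0.2045 mg/L.
Travel time t = 5.50·1000 / 1.2 = 4583 s = 1.273 h.
Half-life 0.28 d → k = ln 2 / 0.28 = 2.476 d⁻¹.
Applying C = C₀e^(−kt): 0.2045 × 0.8769 = 0.1794 mg/L.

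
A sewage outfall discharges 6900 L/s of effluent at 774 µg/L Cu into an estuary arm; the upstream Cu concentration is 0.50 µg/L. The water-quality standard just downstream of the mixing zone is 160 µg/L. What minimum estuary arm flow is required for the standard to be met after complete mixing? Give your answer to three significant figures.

Set C_mix = 160: (Q·0.5000 + 6900·774.0) / (Q + 6900) = 160
→ Q = 6900·(774.0 − 160)/(160 − 0.5000) = 26560 L/s.

26600 L/s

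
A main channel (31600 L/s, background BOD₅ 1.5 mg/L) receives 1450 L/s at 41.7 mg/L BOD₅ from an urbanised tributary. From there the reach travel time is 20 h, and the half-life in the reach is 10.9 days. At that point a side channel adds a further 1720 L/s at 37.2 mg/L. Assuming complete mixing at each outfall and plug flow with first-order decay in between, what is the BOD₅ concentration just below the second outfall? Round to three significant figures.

Flow-weighted average: C = (31600·1.500 + 1450·41.70) / 33050 = 107900/33050 = 3.264 mg/L; combined flow 33050 L/s.
Half-life 10.9 d → k = ln 2 / 10.9 = 0.06359 d⁻¹.
Applying C = C₀e^(−kt): 3.264 × 0.9484 = 3.095 mg/L.
Second outfall: C = (33050·3.095 + 1720·37.20)/34770 = 4.782 mg/L.

4.78 mg/L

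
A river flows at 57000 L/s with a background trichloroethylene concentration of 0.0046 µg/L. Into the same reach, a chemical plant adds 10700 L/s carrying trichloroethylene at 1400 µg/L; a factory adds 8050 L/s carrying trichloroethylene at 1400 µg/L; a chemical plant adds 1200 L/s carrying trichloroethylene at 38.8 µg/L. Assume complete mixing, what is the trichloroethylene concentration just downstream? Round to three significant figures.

After mixing, C = (57000·0.004600 + 10700·1400 + 8050·1400 + 1200·38.80) / 76950 = 26300000/76950 = 341.7 µg/L.

342 µg/L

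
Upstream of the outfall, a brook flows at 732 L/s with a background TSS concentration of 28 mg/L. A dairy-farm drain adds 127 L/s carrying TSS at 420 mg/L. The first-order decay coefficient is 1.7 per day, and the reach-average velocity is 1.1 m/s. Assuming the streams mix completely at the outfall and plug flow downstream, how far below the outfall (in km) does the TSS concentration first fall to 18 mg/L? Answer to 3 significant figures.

Flow-weighted average: C = (732.0·28.00 + 127.0·420.0) / 859.0 = 73840/859.0 = 85.96 mg/L.
Set 85.96·exp(−k·t) = 18 → t = ln(85.96/18)/k = 79460 s = 22.07 h.
Distance = v·t = 1.1·79460 = 87410 m = 87.41 km.

87.4 km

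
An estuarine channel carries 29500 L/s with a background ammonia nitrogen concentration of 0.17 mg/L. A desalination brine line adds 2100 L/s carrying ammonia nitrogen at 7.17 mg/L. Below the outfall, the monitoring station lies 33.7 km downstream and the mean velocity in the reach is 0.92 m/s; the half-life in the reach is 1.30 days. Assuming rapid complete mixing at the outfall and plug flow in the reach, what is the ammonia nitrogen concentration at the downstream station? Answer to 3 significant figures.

After mixing, C = (29500·0.1700 + 2100·7.170) / 31600 = 20070/31600 = 0.6352 mg/L.
Travel time t = 33.7·1000 / 0.92 = 36630 s = 10.18 h.
Half-life 1.30 d → k = ln 2 / 1.30 = 0.5332 d⁻¹.
Applying C = C₀e^(−kt): 0.6352 × 0.7977 = 0.5067 mg/L.

0.507 mg/L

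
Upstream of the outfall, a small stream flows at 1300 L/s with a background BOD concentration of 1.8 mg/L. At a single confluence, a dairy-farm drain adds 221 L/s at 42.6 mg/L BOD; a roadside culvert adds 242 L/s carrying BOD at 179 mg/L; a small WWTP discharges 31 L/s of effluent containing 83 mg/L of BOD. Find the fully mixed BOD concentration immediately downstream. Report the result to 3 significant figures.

Conservation of mass: C = (1300·1.800 + 221.0·42.60 + 242.0·179.0 + 31.00·83.00) / 1794 = 57650/1794 = 32.13 mg/L.

32.1 mg/L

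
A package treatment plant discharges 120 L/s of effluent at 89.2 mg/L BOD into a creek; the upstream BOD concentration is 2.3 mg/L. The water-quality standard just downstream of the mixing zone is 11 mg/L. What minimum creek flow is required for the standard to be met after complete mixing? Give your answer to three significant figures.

1080 L/s

Set C_mix = 11: (Q·2.300 + 120.0·89.20) / (Q + 120.0) = 11
→ Q = 120.0·(89.20 − 11)/(11 − 2.300) = 1079 L/s.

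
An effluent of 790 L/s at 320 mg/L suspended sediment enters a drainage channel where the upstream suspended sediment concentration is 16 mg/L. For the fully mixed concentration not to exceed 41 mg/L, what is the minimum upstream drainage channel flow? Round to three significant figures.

8820 L/s

Set C_mix = 41: (Q·16.00 + 790.0·320.0) / (Q + 790.0) = 41
→ Q = 790.0·(320.0 − 41)/(41 − 16.00) = 8816 L/s.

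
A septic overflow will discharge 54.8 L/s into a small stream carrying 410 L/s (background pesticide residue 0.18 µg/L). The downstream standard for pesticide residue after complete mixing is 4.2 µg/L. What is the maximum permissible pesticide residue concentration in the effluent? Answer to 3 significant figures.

34.3 µg/L

At the limit, (Qr·Cr + Qe·Cₑ)/(Qr + Qe) = 4.2:
Cₑ = (464.8·4.2 − 410.0·0.1800) / 54.80 = 34.28 µg/L.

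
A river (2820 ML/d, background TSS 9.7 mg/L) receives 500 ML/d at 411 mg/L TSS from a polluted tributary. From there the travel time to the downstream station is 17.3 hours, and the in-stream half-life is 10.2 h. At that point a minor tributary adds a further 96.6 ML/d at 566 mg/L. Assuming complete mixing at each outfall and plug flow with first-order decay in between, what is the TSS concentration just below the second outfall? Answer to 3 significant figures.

Flow-weighted average: C = (2820·9.700 + 500.0·411.0) / 3320 = 232900/3320 = 70.14 mg/L; combined flow 3320 ML/d.
Half-life 10.2 h → k = ln 2 / 10.2 = 0.06796 h⁻¹ = 1.631 d⁻¹.
After decay, C = 70.14 × e^(−kt) = 70.14 × 0.3086 = 21.65 mg/L.
At the second outfall, C = (3320·21.65 + 96.60·566.0) / (3320 + 96.60) = 37.04 mg/L.

37.0 mg/L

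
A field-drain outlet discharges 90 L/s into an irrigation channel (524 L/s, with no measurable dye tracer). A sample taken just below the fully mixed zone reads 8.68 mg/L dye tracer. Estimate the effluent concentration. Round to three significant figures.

Mass balance: 524.0·0 + 90.00·Cₑ = 614.0·8.680
→ Cₑ = (614.0·8.680 − 524.0·0) / 90.00 = 59.22 mg/L.

59.2 mg/L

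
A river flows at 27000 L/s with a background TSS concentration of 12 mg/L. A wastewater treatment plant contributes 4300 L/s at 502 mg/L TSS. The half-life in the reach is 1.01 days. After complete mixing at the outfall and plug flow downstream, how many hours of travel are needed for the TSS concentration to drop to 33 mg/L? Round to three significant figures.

Conservation of mass: C = (27000·12.00 + 4300·502.0) / 31300 = 2483000/31300 = 79.32 mg/L.
Half-life 1.01 d → k = ln 2 / 1.01 = 0.6863 d⁻¹.
79.32·exp(−k·t) = 33 → t = ln(79.32/33)/k = 110400 s = 30.67 h.

30.7 h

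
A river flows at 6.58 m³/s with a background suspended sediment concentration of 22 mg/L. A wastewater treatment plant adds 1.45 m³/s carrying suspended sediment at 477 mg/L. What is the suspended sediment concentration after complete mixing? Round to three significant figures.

Flow-weighted average: C = (6.580·22.00 + 1.450·477.0) / 8.030 = 836.4/8.030 = 104.2 mg/L.

104 mg/L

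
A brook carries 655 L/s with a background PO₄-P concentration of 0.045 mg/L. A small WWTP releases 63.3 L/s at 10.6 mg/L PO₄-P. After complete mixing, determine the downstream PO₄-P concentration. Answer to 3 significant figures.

Conservation of mass: C = (655.0·0.04500 + 63.30·10.60) / 718.3 = 700.5/718.3 = 0.9752 mg/L.

0.975 mg/L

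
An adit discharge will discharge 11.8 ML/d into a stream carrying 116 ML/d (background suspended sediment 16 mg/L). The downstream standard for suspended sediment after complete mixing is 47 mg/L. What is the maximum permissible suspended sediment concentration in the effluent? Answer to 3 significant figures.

352 mg/L

At the limit, (Qr·Cr + Qe·Cₑ)/(Qr + Qe) = 47:
Cₑ = (127.8·47 − 116.0·16.00) / 11.80 = 351.7 mg/L.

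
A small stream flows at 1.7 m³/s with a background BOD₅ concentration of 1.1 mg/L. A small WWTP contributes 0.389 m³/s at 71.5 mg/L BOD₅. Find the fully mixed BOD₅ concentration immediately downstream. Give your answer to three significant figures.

14.2 mg/L

After mixing, C = (1.700·1.100 + 0.3890·71.50) / 2.089 = 29.68/2.089 = 14.21 mg/L.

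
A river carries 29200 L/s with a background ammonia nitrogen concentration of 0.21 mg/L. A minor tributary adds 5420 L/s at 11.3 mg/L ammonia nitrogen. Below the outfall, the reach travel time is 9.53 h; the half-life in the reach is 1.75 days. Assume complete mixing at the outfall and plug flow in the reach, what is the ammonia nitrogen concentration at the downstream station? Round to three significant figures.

After mixing, C = (29200·0.2100 + 5420·11.30) / 34620 = 67380/34620 = 1.946 mg/L.
Half-life 1.75 d → k = ln 2 / 1.75 = 0.3961 d⁻¹.
After decay, C = 1.946 × e^(−kt) = 1.946 × 0.8545 = 1.663 mg/L.

1.66 mg/L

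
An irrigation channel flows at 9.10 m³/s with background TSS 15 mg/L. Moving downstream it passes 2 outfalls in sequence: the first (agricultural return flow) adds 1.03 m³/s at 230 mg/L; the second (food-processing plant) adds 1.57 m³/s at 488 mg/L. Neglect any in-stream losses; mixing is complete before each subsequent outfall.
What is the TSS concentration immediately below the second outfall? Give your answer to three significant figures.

97.4 mg/L

Below outfall 1: Q → 10.13 m³/s, C = (9.100·15.00 + 1.030·230.0)/10.13 = 36.86 mg/L.
Below outfall 2: Q → 11.70 m³/s, C = (10.13·36.86 + 1.570·488.0)/11.70 = 97.40 mg/L.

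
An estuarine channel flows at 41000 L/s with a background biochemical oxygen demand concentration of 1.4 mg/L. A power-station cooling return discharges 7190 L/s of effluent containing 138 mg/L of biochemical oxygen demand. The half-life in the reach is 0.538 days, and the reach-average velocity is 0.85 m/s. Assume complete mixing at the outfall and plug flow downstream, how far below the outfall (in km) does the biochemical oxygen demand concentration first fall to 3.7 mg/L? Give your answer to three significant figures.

101 km

After mixing, C = (41000·1.400 + 7190·138.0) / 48190 = 1050000/48190 = 21.78 mg/L.
Half-life 0.538 d → k = ln 2 / 0.538 = 1.288 d⁻¹.
Set 21.78·exp(−k·t) = 3.7 → t = ln(21.78/3.7)/k = 118900 s = 33.02 h.
Distance = v·t = 0.85·118900 = 101000 m = 101.0 km.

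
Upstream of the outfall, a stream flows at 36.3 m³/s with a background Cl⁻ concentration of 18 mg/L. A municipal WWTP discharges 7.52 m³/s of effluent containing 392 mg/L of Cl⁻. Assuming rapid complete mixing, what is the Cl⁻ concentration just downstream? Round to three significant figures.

82.2 mg/L

Flow-weighted average: C = (36.30·18.00 + 7.520·392.0) / 43.82 = 3601/43.82 = 82.18 mg/L.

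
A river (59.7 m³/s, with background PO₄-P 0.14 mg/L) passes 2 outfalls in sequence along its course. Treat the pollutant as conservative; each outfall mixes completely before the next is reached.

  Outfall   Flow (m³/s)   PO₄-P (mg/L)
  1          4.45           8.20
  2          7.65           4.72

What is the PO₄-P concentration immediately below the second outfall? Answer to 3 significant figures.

1.13 mg/L

Below outfall 1: Q → 64.15 m³/s, C = (59.70·0.1400 + 4.450·8.200)/64.15 = 0.6991 mg/L.
Below outfall 2: Q → 71.80 m³/s, C = (64.15·0.6991 + 7.650·4.720)/71.80 = 1.128 mg/L.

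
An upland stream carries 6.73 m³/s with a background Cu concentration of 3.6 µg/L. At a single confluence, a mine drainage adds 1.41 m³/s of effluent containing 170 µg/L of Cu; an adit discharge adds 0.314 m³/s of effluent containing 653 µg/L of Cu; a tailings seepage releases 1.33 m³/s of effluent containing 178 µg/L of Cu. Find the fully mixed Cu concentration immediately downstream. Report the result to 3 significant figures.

Flow-weighted average: C = (6.730·3.600 + 1.410·170.0 + 0.3140·653.0 + 1.330·178.0) / 9.784 = 705.7/9.784 = 72.13 µg/L.

72.1 µg/L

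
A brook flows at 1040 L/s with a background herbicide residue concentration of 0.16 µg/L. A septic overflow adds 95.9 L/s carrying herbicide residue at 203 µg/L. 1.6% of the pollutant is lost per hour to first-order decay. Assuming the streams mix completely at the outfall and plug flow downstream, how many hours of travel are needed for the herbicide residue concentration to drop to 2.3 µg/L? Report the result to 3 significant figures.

125 h

Flow-weighted average: C = (1040·0.1600 + 95.90·203.0) / 1136 = 19630/1136 = 17.29 µg/L.
1.6%/h lost → k = −ln(1 − 0.016) = 0.01613 h⁻¹.
17.29·exp(−k·t) = 2.3 → t = ln(17.29/2.3)/k = 450200 s = 125.0 h.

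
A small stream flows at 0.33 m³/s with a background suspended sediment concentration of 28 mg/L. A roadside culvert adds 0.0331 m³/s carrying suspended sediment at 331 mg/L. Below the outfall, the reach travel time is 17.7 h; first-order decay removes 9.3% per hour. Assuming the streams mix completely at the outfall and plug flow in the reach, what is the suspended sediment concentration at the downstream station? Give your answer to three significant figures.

Mass balance: C = (0.3300·28.00 + 0.03310·331.0) / 0.3631 = 20.20/0.3631 = 55.62 mg/L.
9.3%/h lost → k = −ln(1 − 0.093) = 0.09761 h⁻¹.
After decay, C = 55.62 × e^(−kt) = 55.62 × 0.1777 = 9.883 mg/L.

9.88 mg/L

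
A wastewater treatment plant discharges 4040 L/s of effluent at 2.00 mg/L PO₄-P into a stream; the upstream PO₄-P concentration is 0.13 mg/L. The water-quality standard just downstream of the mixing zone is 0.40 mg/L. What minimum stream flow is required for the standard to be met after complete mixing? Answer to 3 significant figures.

23900 L/s

Set C_mix = 0.40: (Q·0.1300 + 4040·2.000) / (Q + 4040) = 0.40
→ Q = 4040·(2.000 − 0.40)/(0.40 − 0.1300) = 23940 L/s.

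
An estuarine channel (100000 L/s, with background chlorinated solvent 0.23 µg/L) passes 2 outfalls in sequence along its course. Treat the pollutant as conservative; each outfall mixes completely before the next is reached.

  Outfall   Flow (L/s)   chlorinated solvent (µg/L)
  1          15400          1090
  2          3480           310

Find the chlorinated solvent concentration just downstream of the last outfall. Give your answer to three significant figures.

Outfall 1: combined Q = 115400 L/s; C = (100000·0.2300 + 15400·1090)/115400 = 145.7 µg/L.
Outfall 2: combined Q = 118900 L/s; C = (115400·145.7 + 3480·310.0)/118900 = 150.5 µg/L.

150 µg/L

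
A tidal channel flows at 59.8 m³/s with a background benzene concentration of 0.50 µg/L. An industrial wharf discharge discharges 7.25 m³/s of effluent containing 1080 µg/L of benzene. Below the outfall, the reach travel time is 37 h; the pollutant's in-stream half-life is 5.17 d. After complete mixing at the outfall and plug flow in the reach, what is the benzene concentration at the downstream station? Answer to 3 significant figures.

After mixing, C = (59.80·0.5000 + 7.250·1080) / 67.05 = 7860/67.05 = 117.2 µg/L.
Half-life 5.17 d → k = ln 2 / 5.17 = 0.1341 d⁻¹.
First-order decay: C = 117.2·exp(−k·t) = 117.2·0.8133 = 95.34 µg/L.

95.3 µg/L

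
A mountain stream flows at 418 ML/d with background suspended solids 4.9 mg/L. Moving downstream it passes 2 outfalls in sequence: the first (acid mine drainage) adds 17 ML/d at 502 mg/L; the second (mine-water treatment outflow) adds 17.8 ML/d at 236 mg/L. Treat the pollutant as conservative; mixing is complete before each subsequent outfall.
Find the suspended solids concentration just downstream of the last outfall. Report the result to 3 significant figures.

32.6 mg/L

Outfall 1: combined Q = 435.0 ML/d; C = (418.0·4.900 + 17.00·502.0)/435.0 = 24.33 mg/L.
Outfall 2: combined Q = 452.8 ML/d; C = (435.0·24.33 + 17.80·236.0)/452.8 = 32.65 mg/L.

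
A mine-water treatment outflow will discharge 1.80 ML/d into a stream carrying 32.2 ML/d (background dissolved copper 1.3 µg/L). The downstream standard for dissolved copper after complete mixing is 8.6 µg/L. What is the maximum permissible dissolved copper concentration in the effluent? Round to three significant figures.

At the limit, (Qr·Cr + Qe·Cₑ)/(Qr + Qe) = 8.6:
Cₑ = (34.00·8.6 − 32.20·1.300) / 1.800 = 139.2 µg/L.

139 µg/L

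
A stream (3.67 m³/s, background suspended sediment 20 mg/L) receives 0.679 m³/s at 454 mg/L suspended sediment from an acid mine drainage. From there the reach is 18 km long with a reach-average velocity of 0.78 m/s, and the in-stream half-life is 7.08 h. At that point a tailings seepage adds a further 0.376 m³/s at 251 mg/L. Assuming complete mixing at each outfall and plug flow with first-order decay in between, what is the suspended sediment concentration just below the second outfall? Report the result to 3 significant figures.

63.1 mg/L

Conservation of mass: C = (3.670·20.00 + 0.6790·454.0) / 4.349 = 381.7/4.349 = 87.76 mg/L; combined flow 4.349 m³/s.
Travel time t = 18·1000 / 0.78 = 23080 s = 6.410 h.
Half-life 7.08 h → k = ln 2 / 7.08 = 0.09790 h⁻¹ = 2.350 d⁻¹.
First-order decay: C = 87.76·exp(−k·t) = 87.76·0.5339 = 46.85 mg/L.
Second outfall: C = (4.349·46.85 + 0.3760·251.0)/4.725 = 63.10 mg/L.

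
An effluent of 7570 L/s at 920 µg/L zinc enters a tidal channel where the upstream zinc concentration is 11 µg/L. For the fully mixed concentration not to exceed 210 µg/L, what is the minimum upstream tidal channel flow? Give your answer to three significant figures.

27000 L/s

Set C_mix = 210: (Q·11.00 + 7570·920.0) / (Q + 7570) = 210
→ Q = 7570·(920.0 − 210)/(210 − 11.00) = 27010 L/s.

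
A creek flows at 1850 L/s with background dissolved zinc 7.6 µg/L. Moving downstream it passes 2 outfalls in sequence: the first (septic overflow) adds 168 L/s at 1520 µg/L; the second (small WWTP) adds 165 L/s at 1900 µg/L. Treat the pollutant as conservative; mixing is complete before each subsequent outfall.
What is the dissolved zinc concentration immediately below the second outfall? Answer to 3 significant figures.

Below outfall 1: Q → 2018 L/s, C = (1850·7.600 + 168.0·1520)/2018 = 133.5 µg/L.
Below outfall 2: Q → 2183 L/s, C = (2018·133.5 + 165.0·1900)/2183 = 267.0 µg/L.

267 µg/L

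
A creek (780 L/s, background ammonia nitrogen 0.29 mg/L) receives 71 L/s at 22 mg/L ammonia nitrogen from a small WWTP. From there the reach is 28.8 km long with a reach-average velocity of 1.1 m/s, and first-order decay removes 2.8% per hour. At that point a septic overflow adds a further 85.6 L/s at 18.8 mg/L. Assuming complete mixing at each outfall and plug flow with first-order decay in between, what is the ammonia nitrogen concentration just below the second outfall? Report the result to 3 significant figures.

3.27 mg/L

After mixing, C = (780.0·0.2900 + 71.00·22.00) / 851.0 = 1788/851.0 = 2.101 mg/L; combined flow 851.0 L/s.
Travel time t = 28.8·1000 / 1.1 = 26180 s = 7.273 h.
2.8%/h lost → k = −ln(1 − 0.028) = 0.02840 h⁻¹.
First-order decay: C = 2.101·exp(−k·t) = 2.101·0.8134 = 1.709 mg/L.
Second outfall: C = (851.0·1.709 + 85.60·18.80)/936.6 = 3.271 mg/L.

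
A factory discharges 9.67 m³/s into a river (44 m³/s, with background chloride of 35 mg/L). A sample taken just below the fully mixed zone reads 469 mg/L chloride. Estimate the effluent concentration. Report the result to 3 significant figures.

Mass balance: 44.00·35.00 + 9.670·Cₑ = 53.67·469.0
→ Cₑ = (53.67·469.0 − 44.00·35.00) / 9.670 = 2444 mg/L.

2440 mg/L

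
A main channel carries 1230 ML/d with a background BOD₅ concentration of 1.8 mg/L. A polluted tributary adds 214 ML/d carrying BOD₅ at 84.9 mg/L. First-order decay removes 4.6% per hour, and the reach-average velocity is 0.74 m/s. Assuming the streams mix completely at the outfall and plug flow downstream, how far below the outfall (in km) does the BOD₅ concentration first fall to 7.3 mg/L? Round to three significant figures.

Mixed concentration C = ΣQC/ΣQ = (1230·1.800 + 214.0·84.90) / 1444 = 20380/1444 = 14.12 mg/L.
4.6%/h lost → k = −ln(1 − 0.046) = 0.04709 h⁻¹.
Set 14.12·exp(−k·t) = 7.3 → t = ln(14.12/7.3)/k = 50410 s = 14.00 h.
Distance = v·t = 0.74·50410 = 37300 m = 37.30 km.

37.3 km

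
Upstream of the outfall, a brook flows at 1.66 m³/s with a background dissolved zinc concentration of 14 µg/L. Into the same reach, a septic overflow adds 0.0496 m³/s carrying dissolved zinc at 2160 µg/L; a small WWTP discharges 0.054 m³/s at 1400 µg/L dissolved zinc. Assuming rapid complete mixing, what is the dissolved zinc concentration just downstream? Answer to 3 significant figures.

117 µg/L

Mixed concentration C = ΣQC/ΣQ = (1.660·14.00 + 0.04960·2160 + 0.05400·1400) / 1.764 = 206.0/1.764 = 116.8 µg/L.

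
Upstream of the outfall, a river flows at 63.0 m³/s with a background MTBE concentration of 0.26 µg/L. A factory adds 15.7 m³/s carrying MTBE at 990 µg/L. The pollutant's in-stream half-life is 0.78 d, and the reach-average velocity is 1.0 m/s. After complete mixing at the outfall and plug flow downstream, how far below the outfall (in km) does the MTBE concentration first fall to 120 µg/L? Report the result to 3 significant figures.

Conservation of mass: C = (63.00·0.2600 + 15.70·990.0) / 78.70 = 15560/78.70 = 197.7 µg/L.
Half-life 0.78 d → k = ln 2 / 0.78 = 0.8887 d⁻¹.
Set 197.7·exp(−k·t) = 120 → t = ln(197.7/120)/k = 48540 s = 13.48 h.
Distance = v·t = 1.0·48540 = 48540 m = 48.54 km.

48.5 km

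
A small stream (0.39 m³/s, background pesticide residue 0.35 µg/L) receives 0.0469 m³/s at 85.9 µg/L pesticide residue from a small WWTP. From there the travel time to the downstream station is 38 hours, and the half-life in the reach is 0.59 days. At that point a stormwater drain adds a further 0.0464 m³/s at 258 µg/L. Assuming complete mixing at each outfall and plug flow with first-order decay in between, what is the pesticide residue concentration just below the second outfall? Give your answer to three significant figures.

26.1 µg/L

After mixing, C = (0.3900·0.3500 + 0.04690·85.90) / 0.4369 = 4.165/0.4369 = 9.534 µg/L; combined flow 0.4369 m³/s.
Half-life 0.59 d → k = ln 2 / 0.59 = 1.175 d⁻¹.
First-order decay: C = 9.534·exp(−k·t) = 9.534·0.1557 = 1.484 µg/L.
At the second outfall, C = (0.4369·1.484 + 0.04640·258.0) / (0.4369 + 0.04640) = 26.11 µg/L.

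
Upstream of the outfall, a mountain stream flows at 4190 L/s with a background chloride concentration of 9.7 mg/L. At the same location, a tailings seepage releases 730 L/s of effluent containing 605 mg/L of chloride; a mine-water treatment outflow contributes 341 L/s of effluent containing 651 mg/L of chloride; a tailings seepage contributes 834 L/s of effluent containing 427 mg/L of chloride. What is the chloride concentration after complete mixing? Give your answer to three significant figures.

After mixing, C = (4190·9.700 + 730.0·605.0 + 341.0·651.0 + 834.0·427.0) / 6095 = 1060000/6095 = 174.0 mg/L.

174 mg/L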